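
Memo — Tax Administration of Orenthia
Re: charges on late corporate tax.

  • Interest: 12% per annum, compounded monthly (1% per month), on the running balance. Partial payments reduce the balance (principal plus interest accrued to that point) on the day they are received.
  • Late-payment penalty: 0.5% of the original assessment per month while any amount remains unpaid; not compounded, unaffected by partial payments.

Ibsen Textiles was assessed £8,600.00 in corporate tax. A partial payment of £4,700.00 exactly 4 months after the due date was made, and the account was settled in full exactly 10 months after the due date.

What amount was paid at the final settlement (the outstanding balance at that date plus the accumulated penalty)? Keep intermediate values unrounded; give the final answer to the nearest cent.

Balance at month 4: £8,600.0000 × (1 + 0.01)^4 = £8,949.1945…
After £4,700.00 payment: £8,949.1945… − £4,700.00 = £4,249.1945…
Balance at month 10: £4,249.1945… × (1 + 0.01)^6 = £4,510.6056…
Penalty: 10 × 0.5% × £8,600.00 = £430.00
Final settlement = outstanding balance + penalty = £4,510.6056… + £430.00 = £4,940.61

£4,940.61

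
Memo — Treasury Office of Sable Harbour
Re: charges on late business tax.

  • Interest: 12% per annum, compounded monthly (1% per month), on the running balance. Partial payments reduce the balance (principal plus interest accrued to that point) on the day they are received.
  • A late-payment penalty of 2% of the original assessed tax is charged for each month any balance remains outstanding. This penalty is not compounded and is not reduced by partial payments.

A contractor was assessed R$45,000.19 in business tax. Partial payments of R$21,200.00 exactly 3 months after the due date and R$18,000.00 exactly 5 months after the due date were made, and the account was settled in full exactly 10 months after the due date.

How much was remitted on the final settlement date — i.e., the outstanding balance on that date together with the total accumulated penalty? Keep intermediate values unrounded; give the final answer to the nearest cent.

R$17,060.79

Balance at month 3: R$45,000.1900 × (1 + 0.01)^3 = R$46,363.7408…
After R$21,200.00 payment: R$46,363.7408… − R$21,200.00 = R$25,163.7408…
Balance at month 5: R$25,163.7408… × (1 + 0.01)^2 = R$25,669.5319…
After R$18,000.00 payment: R$25,669.5319… − R$18,000.00 = R$7,669.5319…
Balance at month 10: R$7,669.5319… × (1 + 0.01)^5 = R$8,060.7552…
Penalty: 10 × 2% × R$45,000.19 = R$9,000.04…
Final settlement = outstanding balance + penalty = R$8,060.7552… + R$9,000.04… = R$17,060.79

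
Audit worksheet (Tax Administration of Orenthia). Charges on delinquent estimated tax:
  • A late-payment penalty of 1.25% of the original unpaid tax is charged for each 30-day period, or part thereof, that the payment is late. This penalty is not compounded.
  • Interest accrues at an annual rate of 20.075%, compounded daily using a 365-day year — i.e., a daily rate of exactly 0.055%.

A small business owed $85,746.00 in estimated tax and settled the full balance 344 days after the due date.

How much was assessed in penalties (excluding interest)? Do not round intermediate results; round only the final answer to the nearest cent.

Penalty periods: ⌈344/30⌉ = 12; penalty = 12 × 1.25% × $85,746.00 = $12,861.90

$12,861.90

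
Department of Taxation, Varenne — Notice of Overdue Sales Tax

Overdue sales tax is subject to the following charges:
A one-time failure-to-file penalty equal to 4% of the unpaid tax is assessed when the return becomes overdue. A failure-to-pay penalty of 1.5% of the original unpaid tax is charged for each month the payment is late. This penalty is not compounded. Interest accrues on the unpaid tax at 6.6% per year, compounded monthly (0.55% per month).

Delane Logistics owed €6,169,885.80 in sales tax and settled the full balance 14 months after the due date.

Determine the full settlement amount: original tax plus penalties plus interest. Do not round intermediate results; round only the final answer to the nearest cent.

Failure-to-file penalty: 4% × €6,169,885.80 = €246,795.43…
Failure-to-pay penalty: 14 × 1.5% × €6,169,885.80 = €1,295,676.02…
Interest: €6,169,885.80 × ((1 + 0.0055)^14 − 1) = €6,169,885.80 × 0.0798142… = €492,444.7253…
Total = €6,169,885.80 + €1,542,471.4500 + €492,444.7253… = €8,204,801.98

€8,204,801.98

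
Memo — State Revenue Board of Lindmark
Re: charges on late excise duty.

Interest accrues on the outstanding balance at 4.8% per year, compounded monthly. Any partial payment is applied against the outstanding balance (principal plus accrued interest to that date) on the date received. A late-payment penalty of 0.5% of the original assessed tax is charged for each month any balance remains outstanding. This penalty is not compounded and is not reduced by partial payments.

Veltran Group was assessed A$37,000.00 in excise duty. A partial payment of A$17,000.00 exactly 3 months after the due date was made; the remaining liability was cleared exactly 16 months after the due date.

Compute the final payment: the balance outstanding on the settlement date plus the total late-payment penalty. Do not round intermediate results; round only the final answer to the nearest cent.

Monthly rate = 4.8% ÷ 12 = 0.4%
Balance at month 3: A$37,000.0000 × (1 + 0.004)^3 = A$37,445.7784…
After A$17,000.00 payment: A$37,445.7784… − A$17,000.00 = A$20,445.7784…
Balance at month 16: A$20,445.7784… × (1 + 0.004)^13 = A$21,534.8532…
Penalty: 16 × 0.5% × A$37,000.00 = A$2,960.00
Final settlement = outstanding balance + penalty = A$21,534.8532… + A$2,960.00 = A$24,494.85

A$24,494.85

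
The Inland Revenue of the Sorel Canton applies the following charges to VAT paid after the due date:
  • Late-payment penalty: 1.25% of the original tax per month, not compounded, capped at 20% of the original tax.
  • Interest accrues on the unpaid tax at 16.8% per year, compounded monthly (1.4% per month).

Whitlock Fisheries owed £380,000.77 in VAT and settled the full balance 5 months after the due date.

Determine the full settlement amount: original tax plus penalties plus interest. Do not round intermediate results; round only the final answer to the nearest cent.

Penalty: 5 × 1.25% × £380,000.77 = £23,750.05… (below the 20% cap of £76,000.15…)
Interest: £380,000.77 × ((1 + 0.014)^5 − 1) = £380,000.77 × 0.0719876… = £27,355.3558…
Total = £380,000.77 + £23,750.0481… + £27,355.3558… = £431,106.17

£431,106.17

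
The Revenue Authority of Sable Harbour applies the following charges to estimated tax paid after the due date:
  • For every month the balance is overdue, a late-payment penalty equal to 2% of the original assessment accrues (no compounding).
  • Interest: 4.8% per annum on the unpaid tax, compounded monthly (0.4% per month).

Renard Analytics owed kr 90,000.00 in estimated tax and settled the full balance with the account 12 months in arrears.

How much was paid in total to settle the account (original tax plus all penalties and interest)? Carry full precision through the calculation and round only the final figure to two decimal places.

Late-payment penalty = 2% × kr 90,000.00 × 12 mo = kr 21,600.00
Interest: kr 90,000.00 × ((1 + 0.004)^12 − 1) = kr 90,000.00 × 0.0490702… = kr 4,416.3187…
Total = kr 90,000.00 + kr 21,600.0000 + kr 4,416.3187… = kr 116,016.32

kr 116,016.32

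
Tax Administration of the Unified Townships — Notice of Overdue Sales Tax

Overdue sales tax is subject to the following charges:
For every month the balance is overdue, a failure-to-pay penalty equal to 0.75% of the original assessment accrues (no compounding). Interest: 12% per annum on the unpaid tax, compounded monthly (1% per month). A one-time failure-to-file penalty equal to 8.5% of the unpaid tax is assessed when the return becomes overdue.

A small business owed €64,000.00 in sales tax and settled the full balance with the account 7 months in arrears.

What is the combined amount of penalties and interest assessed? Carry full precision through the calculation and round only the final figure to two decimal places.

€13,416.66

Failure-to-file penalty: 8.5% × €64,000.00 = €5,440.00
Failure-to-pay penalty: 7 × 0.75% × €64,000.00 = €3,360.00
Interest: €64,000.00 × ((1 + 0.01)^7 − 1) = €64,000.00 × 0.0721354… = €4,616.6625…
Penalties + interest = €8,800.0000 + €4,616.6625… = €13,416.66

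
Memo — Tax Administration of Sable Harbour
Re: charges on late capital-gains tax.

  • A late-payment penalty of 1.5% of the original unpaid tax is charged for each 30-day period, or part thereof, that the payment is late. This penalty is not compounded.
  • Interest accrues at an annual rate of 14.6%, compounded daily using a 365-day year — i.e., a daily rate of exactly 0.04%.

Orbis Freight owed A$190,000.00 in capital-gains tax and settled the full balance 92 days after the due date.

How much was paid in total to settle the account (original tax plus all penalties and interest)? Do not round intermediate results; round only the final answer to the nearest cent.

Penalty periods: ⌈92/30⌉ = 4; penalty = 4 × 1.5% × A$190,000.00 = A$11,400.00
Interest: A$190,000.00 × ((1 + 0.0004)^92 − 1) = A$190,000.00 × 0.03747787… = A$7,120.7951…
Total = A$190,000.00 + A$11,400.0000 + A$7,120.7951… = A$208,520.80

A$208,520.80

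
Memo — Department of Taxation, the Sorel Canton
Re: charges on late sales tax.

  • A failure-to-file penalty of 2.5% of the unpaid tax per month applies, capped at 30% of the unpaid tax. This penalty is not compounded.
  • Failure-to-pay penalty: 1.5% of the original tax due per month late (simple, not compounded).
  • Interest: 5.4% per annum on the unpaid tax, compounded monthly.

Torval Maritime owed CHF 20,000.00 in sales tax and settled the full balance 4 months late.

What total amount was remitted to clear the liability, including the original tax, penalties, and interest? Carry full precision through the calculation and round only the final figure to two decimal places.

Failure-to-file: 4 × 2.5% × CHF 20,000.00 = CHF 2,000.00 (under the 30% cap)
Failure-to-pay penalty = 1.5% × CHF 20,000.00 × 4 mo = CHF 1,200.00
Interest (5.4%/yr ÷ 12 = 0.45%/month): CHF 20,000.00 × ((1 + 0.0045)^4 − 1) = CHF 362.4373…
Total = CHF 20,000.00 + CHF 3,200.0000 + CHF 362.4373… = CHF 23,562.44

CHF 23,562.44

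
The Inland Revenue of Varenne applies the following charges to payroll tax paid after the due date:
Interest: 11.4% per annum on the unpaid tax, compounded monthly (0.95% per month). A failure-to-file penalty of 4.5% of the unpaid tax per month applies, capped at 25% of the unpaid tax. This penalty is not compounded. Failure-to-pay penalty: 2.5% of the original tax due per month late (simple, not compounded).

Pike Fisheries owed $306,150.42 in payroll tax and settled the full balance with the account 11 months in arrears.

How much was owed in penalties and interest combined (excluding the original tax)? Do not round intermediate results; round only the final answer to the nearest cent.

$194,285.49

Failure-to-file: 11 × 4.5% × $306,150.42 = $151,544.46…, capped at 25% × $306,150.42 = $76,537.61…
Failure-to-pay penalty = 2.5% × $306,150.42 × 11 mo = $84,191.37…
Interest: $306,150.42 × ((1 + 0.0095)^11 − 1) = $306,150.42 × 0.1096079… = $33,556.5171…
Penalties + interest = $160,728.9705 + $33,556.5171… = $194,285.49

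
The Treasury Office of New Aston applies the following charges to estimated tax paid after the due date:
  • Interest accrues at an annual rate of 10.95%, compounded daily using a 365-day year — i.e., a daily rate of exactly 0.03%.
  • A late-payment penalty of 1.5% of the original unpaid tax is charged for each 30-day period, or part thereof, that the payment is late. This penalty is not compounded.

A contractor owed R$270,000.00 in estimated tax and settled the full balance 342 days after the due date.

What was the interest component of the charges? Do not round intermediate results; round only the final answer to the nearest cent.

R$29,168.38

Interest: R$270,000.00 × ((1 + 0.0003)^342 − 1) = R$270,000.00 × 0.10803105… = R$29,168.3840…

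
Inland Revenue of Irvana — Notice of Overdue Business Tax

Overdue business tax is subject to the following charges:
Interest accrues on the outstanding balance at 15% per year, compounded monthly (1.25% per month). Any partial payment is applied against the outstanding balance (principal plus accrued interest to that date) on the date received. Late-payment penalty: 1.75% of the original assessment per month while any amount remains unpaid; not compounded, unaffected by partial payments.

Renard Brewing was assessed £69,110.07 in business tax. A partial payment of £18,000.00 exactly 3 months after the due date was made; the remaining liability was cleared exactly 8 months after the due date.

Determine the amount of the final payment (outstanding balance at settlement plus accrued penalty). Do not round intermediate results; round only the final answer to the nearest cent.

£66,853.04

Balance at month 3: £69,110.0700 × (1 + 0.0125)^3 = £71,734.2280…
After £18,000.00 payment: £71,734.2280… − £18,000.00 = £53,734.2280…
Balance at month 8: £53,734.2280… × (1 + 0.0125)^5 = £57,177.6330…
Penalty: 8 × 1.75% × £69,110.07 = £9,675.41…
Final settlement = outstanding balance + penalty = £57,177.6330… + £9,675.41… = £66,853.04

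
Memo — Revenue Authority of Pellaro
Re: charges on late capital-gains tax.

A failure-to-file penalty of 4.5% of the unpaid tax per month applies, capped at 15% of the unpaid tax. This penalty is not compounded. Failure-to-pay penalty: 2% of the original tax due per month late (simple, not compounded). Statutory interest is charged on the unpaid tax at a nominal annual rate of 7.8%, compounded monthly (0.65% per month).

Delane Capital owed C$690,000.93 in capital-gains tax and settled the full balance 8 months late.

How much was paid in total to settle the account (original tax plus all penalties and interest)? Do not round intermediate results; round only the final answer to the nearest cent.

C$940,608.24

Failure-to-file: 8 × 4.5% × C$690,000.93 = C$248,400.33…, capped at 15% × C$690,000.93 = C$103,500.14…
Failure-to-pay penalty: 8 × 2% × C$690,000.93 = C$110,400.15…
Interest: C$690,000.93 × ((1 + 0.0065)^8 − 1) = C$690,000.93 × 0.0531985… = C$36,707.0177…
Total = C$690,000.93 + C$213,900.2883 + C$36,707.0177… = C$940,608.24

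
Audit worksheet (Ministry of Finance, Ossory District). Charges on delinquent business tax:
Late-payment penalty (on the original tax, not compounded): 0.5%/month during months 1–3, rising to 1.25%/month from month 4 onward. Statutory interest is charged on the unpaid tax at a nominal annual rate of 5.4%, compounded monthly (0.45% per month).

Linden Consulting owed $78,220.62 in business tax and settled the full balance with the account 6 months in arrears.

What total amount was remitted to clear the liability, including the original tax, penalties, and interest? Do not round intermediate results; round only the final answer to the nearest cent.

$84,463.06

Penalty, months 1–3: 3 × 0.5% × $78,220.62 = $1,173.31…
Penalty, months 4–6: 3 × 1.25% × $78,220.62 = $2,933.27…
Interest: $78,220.62 × ((1 + 0.0045)^6 − 1) = $78,220.62 × 0.0273056… = $2,135.8593…
Total = $78,220.62 + $4,106.5826… + $2,135.8593… = $84,463.06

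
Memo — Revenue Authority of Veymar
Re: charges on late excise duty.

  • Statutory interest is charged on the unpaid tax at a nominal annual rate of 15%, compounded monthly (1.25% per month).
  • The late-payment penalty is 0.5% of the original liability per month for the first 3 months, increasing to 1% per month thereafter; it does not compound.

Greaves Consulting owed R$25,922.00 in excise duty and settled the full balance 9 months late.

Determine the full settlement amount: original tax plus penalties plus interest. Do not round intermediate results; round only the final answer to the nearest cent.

Penalty, months 1–3: 3 × 0.5% × R$25,922.00 = R$388.83
Penalty, months 4–9: 6 × 1% × R$25,922.00 = R$1,555.32
Interest: R$25,922.00 × ((1 + 0.0125)^9 − 1) = R$25,922.00 × 0.1182922… = R$3,066.3698…
Total = R$25,922.00 + R$1,944.1500 + R$3,066.3698… = R$30,932.52

R$30,932.52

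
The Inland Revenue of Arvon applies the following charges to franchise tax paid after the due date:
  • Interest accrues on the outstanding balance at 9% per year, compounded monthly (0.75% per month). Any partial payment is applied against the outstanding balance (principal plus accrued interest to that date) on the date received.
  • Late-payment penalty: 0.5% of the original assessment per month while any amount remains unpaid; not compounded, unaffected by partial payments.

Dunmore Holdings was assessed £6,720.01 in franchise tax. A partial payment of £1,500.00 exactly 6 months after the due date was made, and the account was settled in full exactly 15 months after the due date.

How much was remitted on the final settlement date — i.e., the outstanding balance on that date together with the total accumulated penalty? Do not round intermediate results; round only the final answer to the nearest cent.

£6,416.68

Balance at month 6: £6,720.0100 × (1 + 0.0075)^6 = £7,028.1375…
After £1,500.00 payment: £7,028.1375… − £1,500.00 = £5,528.1375…
Balance at month 15: £5,528.1375… × (1 + 0.0075)^9 = £5,912.6794…
Penalty: 15 × 0.5% × £6,720.01 = £504.00…
Final settlement = outstanding balance + penalty = £5,912.6794… + £504.00… = £6,416.68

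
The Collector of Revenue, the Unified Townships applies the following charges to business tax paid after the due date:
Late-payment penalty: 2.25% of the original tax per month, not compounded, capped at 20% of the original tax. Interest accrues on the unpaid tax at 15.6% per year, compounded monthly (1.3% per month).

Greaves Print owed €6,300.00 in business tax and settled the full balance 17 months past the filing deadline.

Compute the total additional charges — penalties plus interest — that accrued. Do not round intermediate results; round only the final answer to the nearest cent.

€2,806.95

Penalty (uncapped): 17 × 2.25% × €6,300.00 = €2,409.75; cap = 20% × €6,300.00 = €1,260.00 → penalty = €1,260.00
Interest: €6,300.00 × ((1 + 0.013)^17 − 1) = €6,300.00 × 0.2455483… = €1,546.9543…
Penalties + interest = €1,260.0000 + €1,546.9543… = €2,806.95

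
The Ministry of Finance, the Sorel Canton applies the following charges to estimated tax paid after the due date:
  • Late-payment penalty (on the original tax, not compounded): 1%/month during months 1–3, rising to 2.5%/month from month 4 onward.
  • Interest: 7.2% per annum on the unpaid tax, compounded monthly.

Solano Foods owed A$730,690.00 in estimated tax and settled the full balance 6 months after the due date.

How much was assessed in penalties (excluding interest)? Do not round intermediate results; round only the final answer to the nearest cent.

A$76,722.45

Penalty, months 1–3: 3 × 1% × A$730,690.00 = A$21,920.70
Penalty, months 4–6: 3 × 2.5% × A$730,690.00 = A$54,801.75
Total penalty = A$21,920.70 + A$54,801.75 = A$76,722.45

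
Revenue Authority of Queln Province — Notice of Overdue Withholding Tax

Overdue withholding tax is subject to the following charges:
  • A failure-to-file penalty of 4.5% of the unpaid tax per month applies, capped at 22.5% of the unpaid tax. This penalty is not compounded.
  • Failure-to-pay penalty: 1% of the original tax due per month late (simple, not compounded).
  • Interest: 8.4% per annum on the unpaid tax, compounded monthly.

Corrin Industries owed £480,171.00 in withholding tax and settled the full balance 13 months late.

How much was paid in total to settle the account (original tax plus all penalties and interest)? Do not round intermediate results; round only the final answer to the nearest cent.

£696,210.42

Failure-to-file: 13 × 4.5% × £480,171.00 = £280,900.04…, capped at 22.5% × £480,171.00 = £108,038.48…
Failure-to-pay penalty = 1% × £480,171.00 × 13 mo = £62,422.23
Interest (8.4%/yr ÷ 12 = 0.7%/month): £480,171.00 × ((1 + 0.007)^13 − 1) = £45,578.7132…
Total = £480,171.00 + £170,460.7050 + £45,578.7132… = £696,210.42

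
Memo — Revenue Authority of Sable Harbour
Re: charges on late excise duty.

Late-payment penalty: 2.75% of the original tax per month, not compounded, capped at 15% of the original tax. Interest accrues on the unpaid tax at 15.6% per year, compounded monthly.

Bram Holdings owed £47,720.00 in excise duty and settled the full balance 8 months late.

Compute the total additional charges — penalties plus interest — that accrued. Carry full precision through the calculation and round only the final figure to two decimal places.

£12,352.66

Penalty (uncapped): 8 × 2.75% × £47,720.00 = £10,498.40; cap = 15% × £47,720.00 = £7,158.00 → penalty = £7,158.00
Interest (15.6%/yr ÷ 12 = 1.3%/month): £47,720.00 × ((1 + 0.013)^8 − 1) = £5,194.6585…
Penalties + interest = £7,158.0000 + £5,194.6585… = £12,352.66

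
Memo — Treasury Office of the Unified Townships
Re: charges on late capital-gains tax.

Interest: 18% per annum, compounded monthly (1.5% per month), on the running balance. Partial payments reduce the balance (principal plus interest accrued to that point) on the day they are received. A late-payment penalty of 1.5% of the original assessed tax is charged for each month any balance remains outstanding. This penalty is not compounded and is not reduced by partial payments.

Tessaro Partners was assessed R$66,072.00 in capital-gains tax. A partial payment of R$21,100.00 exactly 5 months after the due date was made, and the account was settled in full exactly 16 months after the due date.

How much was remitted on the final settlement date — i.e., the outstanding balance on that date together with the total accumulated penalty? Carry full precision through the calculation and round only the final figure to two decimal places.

Balance at month 5: R$66,072.0000 × (1 + 0.015)^5 = R$71,178.3087…
After R$21,100.00 payment: R$71,178.3087… − R$21,100.00 = R$50,078.3087…
Balance at month 16: R$50,078.3087… × (1 + 0.015)^11 = R$58,989.6905…
Penalty: 16 × 1.5% × R$66,072.00 = R$15,857.28
Final settlement = outstanding balance + penalty = R$58,989.6905… + R$15,857.28 = R$74,846.97

R$74,846.97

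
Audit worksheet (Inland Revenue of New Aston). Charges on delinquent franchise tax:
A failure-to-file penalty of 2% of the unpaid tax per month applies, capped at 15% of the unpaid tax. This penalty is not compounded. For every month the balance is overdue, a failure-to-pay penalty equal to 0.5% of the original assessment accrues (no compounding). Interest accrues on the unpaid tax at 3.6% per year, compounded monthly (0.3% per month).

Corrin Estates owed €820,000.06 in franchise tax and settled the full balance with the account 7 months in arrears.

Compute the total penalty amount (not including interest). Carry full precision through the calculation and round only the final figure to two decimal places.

€143,500.01

Failure-to-file: 7 × 2% × €820,000.06 = €114,800.01… (under the 15% cap)
Failure-to-pay penalty: 7 × 0.5% × €820,000.06 = €28,700.00…
Total penalty = €114,800.01… + €28,700.00… = €143,500.01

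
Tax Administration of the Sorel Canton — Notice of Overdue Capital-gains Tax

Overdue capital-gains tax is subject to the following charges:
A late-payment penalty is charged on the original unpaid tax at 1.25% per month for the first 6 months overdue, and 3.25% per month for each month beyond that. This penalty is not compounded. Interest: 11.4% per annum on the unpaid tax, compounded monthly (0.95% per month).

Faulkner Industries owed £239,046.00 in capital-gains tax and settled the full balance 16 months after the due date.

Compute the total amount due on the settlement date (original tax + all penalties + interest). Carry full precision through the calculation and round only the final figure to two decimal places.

Penalty, months 1–6: 6 × 1.25% × £239,046.00 = £17,928.45
Penalty, months 7–16: 10 × 3.25% × £239,046.00 = £77,689.95
Interest: £239,046.00 × ((1 + 0.0095)^16 − 1) = £239,046.00 × 0.1633253… = £39,042.2592…
Total = £239,046.00 + £95,618.4000 + £39,042.2592… = £373,706.66

£373,706.66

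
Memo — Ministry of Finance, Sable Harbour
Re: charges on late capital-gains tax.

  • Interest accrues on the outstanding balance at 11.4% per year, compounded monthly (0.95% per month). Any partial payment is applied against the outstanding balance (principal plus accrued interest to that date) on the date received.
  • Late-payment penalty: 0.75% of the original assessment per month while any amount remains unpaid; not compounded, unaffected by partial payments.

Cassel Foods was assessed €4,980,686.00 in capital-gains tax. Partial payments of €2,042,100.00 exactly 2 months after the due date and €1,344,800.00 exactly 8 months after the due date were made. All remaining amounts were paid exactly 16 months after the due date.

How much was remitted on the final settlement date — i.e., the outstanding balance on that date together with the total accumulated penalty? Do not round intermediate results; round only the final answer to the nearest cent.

€2,610,247.06

Balance at month 2: €4,980,686.0000 × (1 + 0.0095)^2 = €5,075,768.5409…
After €2,042,100.00 payment: €5,075,768.5409… − €2,042,100.00 = €3,033,668.5409…
Balance at month 8: €3,033,668.5409… × (1 + 0.0095)^6 = €3,210,746.8684…
After €1,344,800.00 payment: €3,210,746.8684… − €1,344,800.00 = €1,865,946.8684…
Balance at month 16: €1,865,946.8684… × (1 + 0.0095)^8 = €2,012,564.7399…
Penalty: 16 × 0.75% × €4,980,686.00 = €597,682.32
Final settlement = outstanding balance + penalty = €2,012,564.7399… + €597,682.32 = €2,610,247.06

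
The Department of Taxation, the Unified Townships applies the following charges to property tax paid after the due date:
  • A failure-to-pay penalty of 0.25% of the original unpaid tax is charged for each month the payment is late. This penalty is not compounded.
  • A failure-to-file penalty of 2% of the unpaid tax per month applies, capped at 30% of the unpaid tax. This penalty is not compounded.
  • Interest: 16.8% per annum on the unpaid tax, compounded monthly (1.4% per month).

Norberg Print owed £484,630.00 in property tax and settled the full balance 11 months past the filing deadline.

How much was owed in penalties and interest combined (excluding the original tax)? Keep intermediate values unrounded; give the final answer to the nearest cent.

Failure-to-file: 11 × 2% × £484,630.00 = £106,618.60 (under the 30% cap)
Failure-to-pay penalty = 0.25% × £484,630.00 × 11 mo = £13,327.33…
Interest: £484,630.00 × ((1 + 0.014)^11 − 1) = £484,630.00 × 0.1652457… = £80,083.0184…
Penalties + interest = £119,945.9250 + £80,083.0184… = £200,028.94

£200,028.94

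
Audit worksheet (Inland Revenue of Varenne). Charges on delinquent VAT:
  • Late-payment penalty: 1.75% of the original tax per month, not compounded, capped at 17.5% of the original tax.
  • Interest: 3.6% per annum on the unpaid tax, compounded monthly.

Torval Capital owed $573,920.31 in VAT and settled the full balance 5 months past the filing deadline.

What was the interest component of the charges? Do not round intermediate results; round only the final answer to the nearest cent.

$8,660.61

Interest (3.6%/yr ÷ 12 = 0.3%/month): $573,920.31 × ((1 + 0.003)^5 − 1) = $8,660.6127…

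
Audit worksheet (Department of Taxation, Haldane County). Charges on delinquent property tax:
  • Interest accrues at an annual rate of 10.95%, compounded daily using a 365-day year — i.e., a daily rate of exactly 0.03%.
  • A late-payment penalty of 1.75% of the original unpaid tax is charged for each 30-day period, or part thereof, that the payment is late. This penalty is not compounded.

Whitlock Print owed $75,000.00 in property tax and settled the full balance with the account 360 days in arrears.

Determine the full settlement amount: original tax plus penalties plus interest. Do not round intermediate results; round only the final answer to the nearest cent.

Penalty periods: ⌈360/30⌉ = 12; penalty = 12 × 1.75% × $75,000.00 = $15,750.00
Interest: $75,000.00 × ((1 + 0.0003)^360 − 1) = $75,000.00 × 0.11402970… = $8,552.2276…
Total = $75,000.00 + $15,750.0000 + $8,552.2276… = $99,302.23

$99,302.23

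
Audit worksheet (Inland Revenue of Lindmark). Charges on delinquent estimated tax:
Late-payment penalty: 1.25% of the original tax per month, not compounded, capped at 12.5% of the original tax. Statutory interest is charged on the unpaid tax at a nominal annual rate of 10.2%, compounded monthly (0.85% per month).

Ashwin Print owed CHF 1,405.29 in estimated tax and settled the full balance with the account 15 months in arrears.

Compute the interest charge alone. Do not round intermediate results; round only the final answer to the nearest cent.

Interest: CHF 1,405.29 × ((1 + 0.0085)^15 − 1) = CHF 1,405.29 × 0.1353729… = CHF 190.2382…

CHF 190.24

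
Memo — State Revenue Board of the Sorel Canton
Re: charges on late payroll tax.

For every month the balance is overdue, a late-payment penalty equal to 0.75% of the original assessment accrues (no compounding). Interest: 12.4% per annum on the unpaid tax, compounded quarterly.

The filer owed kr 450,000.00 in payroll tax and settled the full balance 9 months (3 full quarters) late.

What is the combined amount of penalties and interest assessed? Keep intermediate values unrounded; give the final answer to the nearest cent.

kr 73,535.76

Late-payment penalty = 0.75% × kr 450,000.00 × 9 mo = kr 30,375.00
Interest (12.4%/yr ÷ 4 = 3.1%/quarter): kr 450,000.00 × ((1 + 0.031)^3 − 1) = kr 43,160.7560…
Penalties + interest = kr 30,375.0000 + kr 43,160.7560… = kr 73,535.76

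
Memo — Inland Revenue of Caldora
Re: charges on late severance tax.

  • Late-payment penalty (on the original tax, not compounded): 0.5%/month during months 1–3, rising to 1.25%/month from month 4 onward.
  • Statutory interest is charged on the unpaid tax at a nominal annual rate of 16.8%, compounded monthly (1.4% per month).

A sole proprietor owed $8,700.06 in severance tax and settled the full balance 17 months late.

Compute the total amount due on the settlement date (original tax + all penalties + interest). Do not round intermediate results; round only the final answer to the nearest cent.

Penalty, months 1–3: 3 × 0.5% × $8,700.06 = $130.50…
Penalty, months 4–17: 14 × 1.25% × $8,700.06 = $1,522.51…
Interest: $8,700.06 × ((1 + 0.014)^17 − 1) = $8,700.06 × 0.2666168… = $2,319.5819…
Total = $8,700.06 + $1,653.0114 + $2,319.5819… = $12,672.65

$12,672.65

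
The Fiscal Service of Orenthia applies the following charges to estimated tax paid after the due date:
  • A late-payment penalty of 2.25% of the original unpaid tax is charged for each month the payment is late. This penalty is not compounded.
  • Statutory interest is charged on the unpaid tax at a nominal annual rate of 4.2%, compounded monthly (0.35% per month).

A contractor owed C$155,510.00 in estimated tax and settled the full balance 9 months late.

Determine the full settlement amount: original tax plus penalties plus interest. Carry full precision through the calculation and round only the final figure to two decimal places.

Late-payment penalty: 9 × 2.25% × C$155,510.00 = C$31,490.78…
Interest: C$155,510.00 × ((1 + 0.0035)^9 − 1) = C$155,510.00 × 0.0319446… = C$4,967.7079…
Total = C$155,510.00 + C$31,490.7750 + C$4,967.7079… = C$191,968.48

C$191,968.48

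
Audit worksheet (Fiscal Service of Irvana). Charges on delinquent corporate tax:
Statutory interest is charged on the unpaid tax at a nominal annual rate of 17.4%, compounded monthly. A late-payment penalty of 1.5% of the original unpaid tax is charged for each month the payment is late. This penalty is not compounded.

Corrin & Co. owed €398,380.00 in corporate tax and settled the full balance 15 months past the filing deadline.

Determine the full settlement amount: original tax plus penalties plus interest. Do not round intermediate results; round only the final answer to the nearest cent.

€584,035.31

Late-payment penalty = 1.5% × €398,380.00 × 15 mo = €89,635.50
Interest (17.4%/yr ÷ 12 = 1.45%/month): €398,380.00 × ((1 + 0.0145)^15 − 1) = €96,019.8130…
Total = €398,380.00 + €89,635.5000 + €96,019.8130… = €584,035.31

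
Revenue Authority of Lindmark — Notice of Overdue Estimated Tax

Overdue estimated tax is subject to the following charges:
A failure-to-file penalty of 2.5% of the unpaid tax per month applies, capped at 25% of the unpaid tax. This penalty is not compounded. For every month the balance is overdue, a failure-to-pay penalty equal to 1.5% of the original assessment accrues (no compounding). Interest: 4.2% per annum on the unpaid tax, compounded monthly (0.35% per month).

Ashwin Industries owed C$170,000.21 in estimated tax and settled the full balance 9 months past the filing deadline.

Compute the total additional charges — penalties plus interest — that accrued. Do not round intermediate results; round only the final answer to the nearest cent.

C$66,630.67

Failure-to-file: 9 × 2.5% × C$170,000.21 = C$38,250.05… (under the 25% cap)
Failure-to-pay penalty = 1.5% × C$170,000.21 × 9 mo = C$22,950.03…
Interest: C$170,000.21 × ((1 + 0.0035)^9 − 1) = C$170,000.21 × 0.0319446… = C$5,430.5922…
Penalties + interest = C$61,200.0756 + C$5,430.5922… = C$66,630.67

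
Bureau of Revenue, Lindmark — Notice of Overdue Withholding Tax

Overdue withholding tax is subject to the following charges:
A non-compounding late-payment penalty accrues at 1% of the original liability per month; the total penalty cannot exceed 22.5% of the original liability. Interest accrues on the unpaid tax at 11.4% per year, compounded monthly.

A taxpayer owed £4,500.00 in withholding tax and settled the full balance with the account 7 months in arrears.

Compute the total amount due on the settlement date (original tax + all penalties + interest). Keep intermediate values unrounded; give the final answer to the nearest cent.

£5,122.91

Penalty: 7 × 1% × £4,500.00 = £315.00 (below the 22.5% cap of £1,012.50)
Interest (11.4%/yr ÷ 12 = 0.95%/month): £4,500.00 × ((1 + 0.0095)^7 − 1) = £307.9150…
Total = £4,500.00 + £315.0000 + £307.9150… = £5,122.91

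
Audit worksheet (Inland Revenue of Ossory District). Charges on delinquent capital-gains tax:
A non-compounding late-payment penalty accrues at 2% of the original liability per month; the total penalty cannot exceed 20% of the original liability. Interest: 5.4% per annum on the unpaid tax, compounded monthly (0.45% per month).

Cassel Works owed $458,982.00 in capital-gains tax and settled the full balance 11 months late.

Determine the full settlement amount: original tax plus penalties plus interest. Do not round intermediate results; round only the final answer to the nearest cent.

$574,016.16

Penalty (uncapped): 11 × 2% × $458,982.00 = $100,976.04; cap = 20% × $458,982.00 = $91,796.40 → penalty = $91,796.40
Interest: $458,982.00 × ((1 + 0.0045)^11 − 1) = $458,982.00 × 0.0506289… = $23,237.7638…
Total = $458,982.00 + $91,796.4000 + $23,237.7638… = $574,016.16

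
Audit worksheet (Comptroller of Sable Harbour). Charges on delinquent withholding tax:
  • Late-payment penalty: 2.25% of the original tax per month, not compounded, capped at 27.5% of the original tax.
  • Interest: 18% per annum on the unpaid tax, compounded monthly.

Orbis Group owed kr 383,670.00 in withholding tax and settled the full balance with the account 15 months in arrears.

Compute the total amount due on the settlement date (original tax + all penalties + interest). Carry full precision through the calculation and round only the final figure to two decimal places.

kr 585,185.79

Penalty (uncapped): 15 × 2.25% × kr 383,670.00 = kr 129,488.63…; cap = 27.5% × kr 383,670.00 = kr 105,509.25 → penalty = kr 105,509.25
Interest (18%/yr ÷ 12 = 1.5%/month): kr 383,670.00 × ((1 + 0.015)^15 − 1) = kr 96,006.5370…
Total = kr 383,670.00 + kr 105,509.2500 + kr 96,006.5370… = kr 585,185.79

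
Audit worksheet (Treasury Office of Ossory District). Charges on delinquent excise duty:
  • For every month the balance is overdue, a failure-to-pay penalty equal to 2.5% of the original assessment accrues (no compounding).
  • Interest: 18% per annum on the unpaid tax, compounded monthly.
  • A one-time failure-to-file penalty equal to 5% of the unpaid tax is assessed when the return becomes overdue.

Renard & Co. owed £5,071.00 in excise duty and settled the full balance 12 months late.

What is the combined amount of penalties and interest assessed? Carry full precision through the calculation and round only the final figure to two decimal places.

Failure-to-file penalty: 5% × £5,071.00 = £253.55
Failure-to-pay penalty: 12 × 2.5% × £5,071.00 = £1,521.30
Interest (18%/yr ÷ 12 = 1.5%/month): £5,071.00 × ((1 + 0.015)^12 − 1) = £991.9797…
Penalties + interest = £1,774.8500 + £991.9797… = £2,766.83

£2,766.83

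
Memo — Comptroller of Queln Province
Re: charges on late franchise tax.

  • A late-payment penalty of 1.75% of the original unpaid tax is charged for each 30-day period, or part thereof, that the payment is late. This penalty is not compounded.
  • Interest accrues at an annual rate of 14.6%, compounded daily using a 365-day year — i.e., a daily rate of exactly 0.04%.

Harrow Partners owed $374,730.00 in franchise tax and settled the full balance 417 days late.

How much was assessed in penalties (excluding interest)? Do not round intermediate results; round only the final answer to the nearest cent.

Penalty periods: ⌈417/30⌉ = 14; penalty = 14 × 1.75% × $374,730.00 = $91,808.85

$91,808.85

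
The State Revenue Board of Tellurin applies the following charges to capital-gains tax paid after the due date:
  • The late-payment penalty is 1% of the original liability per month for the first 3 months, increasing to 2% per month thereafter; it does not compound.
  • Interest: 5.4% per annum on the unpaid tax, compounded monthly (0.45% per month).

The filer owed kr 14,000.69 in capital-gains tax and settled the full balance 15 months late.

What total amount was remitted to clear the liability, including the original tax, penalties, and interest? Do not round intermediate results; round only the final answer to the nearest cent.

kr 18,756.28

Penalty, months 1–3: 3 × 1% × kr 14,000.69 = kr 420.02…
Penalty, months 4–15: 12 × 2% × kr 14,000.69 = kr 3,360.17…
Interest: kr 14,000.69 × ((1 + 0.0045)^15 − 1) = kr 14,000.69 × 0.0696683… = kr 975.4040…
Total = kr 14,000.69 + kr 3,780.1863 + kr 975.4040… = kr 18,756.28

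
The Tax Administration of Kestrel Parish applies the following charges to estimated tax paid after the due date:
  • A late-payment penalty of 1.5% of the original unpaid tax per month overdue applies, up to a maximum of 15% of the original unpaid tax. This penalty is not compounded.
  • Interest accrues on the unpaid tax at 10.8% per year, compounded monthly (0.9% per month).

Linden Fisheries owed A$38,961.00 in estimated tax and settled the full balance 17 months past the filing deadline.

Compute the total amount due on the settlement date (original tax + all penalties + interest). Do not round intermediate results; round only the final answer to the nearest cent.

A$51,215.31

Penalty (uncapped): 17 × 1.5% × A$38,961.00 = A$9,935.06…; cap = 15% × A$38,961.00 = A$5,844.15 → penalty = A$5,844.15
Interest: A$38,961.00 × ((1 + 0.009)^17 − 1) = A$38,961.00 × 0.1645277… = A$6,410.1640…
Total = A$38,961.00 + A$5,844.1500 + A$6,410.1640… = A$51,215.31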